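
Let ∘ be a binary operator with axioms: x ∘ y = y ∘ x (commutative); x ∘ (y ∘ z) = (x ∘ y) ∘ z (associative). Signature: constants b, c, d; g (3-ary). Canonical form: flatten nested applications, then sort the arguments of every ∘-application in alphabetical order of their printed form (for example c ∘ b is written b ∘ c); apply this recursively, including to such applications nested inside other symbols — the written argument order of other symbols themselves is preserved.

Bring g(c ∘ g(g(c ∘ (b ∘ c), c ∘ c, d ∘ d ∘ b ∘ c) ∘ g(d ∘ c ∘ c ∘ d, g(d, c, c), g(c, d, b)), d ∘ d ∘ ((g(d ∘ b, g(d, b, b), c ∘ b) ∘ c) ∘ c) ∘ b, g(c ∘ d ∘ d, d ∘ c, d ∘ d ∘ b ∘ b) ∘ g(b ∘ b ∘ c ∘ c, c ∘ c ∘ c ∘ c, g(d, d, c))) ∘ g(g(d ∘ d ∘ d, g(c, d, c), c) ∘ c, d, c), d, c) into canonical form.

Answer: g(c ∘ g(c ∘ g(d ∘ d ∘ d, g(c, d, c), c), d, c) ∘ g(g(b ∘ c ∘ c, c ∘ c, b ∘ c ∘ d ∘ d) ∘ g(c ∘ c ∘ d ∘ d, g(d, c, c), g(c, d, b)), b ∘ c ∘ c ∘ d ∘ d ∘ g(b ∘ d, g(d, b, b), b ∘ c), g(b ∘ b ∘ c ∘ c, c ∘ c ∘ c ∘ c, g(d, d, c)) ∘ g(c ∘ d ∘ d, c ∘ d, b ∘ b ∘ d ∘ d)), d, c)

Derivation:
Work inside:  c ∘ g(g(c ∘ (b ∘ c), c ∘ c, d ∘ d ∘ b ∘ c) ∘ g(d ∘ c ∘ c ∘ d, g(d, c, c), g(c, d, b)), d ∘ d ∘ ((g(d ∘ b, g(d, b, b), c ∘ b) ∘ c) ∘ c) ∘ b, g(c ∘ d ∘ d, d ∘ c, d ∘ d ∘ b ∘ b) ∘ g(b ∘ b ∘ c ∘ c, c ∘ c ∘ c ∘ c, g(d, d, c))) ∘ g(g(d ∘ d ∘ d, g(c, d, c), c) ∘ c, d, c)
Inside:  g(g(c ∘ (b ∘ c), c ∘ c, d ∘ d ∘ b ∘ c) ∘ g(d ∘ c ∘ c ∘ d, g(d, c, c), g(c, d, b)), d ∘ d ∘ ((g(d ∘ b, g(d, b, b), c ∘ b) ∘ c) ∘ c) ∘ b, g(c ∘ d ∘ d, d ∘ c, d ∘ d ∘ b ∘ b) ∘ g(b ∘ b ∘ c ∘ c, c ∘ c ∘ c ∘ c, g(d, d, c)))  →  g(g(b ∘ c ∘ c, c ∘ c, b ∘ c ∘ d ∘ d) ∘ g(c ∘ c ∘ d ∘ d, g(d, c, c), g(c, d, b)), b ∘ c ∘ c ∘ d ∘ d ∘ g(b ∘ d, g(d, b, b), b ∘ c), g(b ∘ b ∘ c ∘ c, c ∘ c ∘ c ∘ c, g(d, d, c)) ∘ g(c ∘ d ∘ d, c ∘ d, b ∘ b ∘ d ∘ d))
Simplify inside:  g(g(d ∘ d ∘ d, g(c, d, c), c) ∘ c, d, c)  →  g(c ∘ g(d ∘ d ∘ d, g(c, d, c), c), d, c)
Sort:  c ∘ g(c ∘ g(d ∘ d ∘ d, g(c, d, c), c), d, c) ∘ g(g(b ∘ c ∘ c, c ∘ c, b ∘ c ∘ d ∘ d) ∘ g(c ∘ c ∘ d ∘ d, g(d, c, c), g(c, d, b)), b ∘ c ∘ c ∘ d ∘ d ∘ g(b ∘ d, g(d, b, b), b ∘ c), g(b ∘ b ∘ c ∘ c, c ∘ c ∘ c ∘ c, g(d, d, c)) ∘ g(c ∘ d ∘ d, c ∘ d, b ∘ b ∘ d ∘ d))
Rebuild:  g(c ∘ g(c ∘ g(d ∘ d ∘ d, g(c, d, c), c), d, c) ∘ g(g(b ∘ c ∘ c, c ∘ c, b ∘ c ∘ d ∘ d) ∘ g(c ∘ c ∘ d ∘ d, g(d, c, c), g(c, d, b)), b ∘ c ∘ c ∘ d ∘ d ∘ g(b ∘ d, g(d, b, b), b ∘ c), g(b ∘ b ∘ c ∘ c, c ∘ c ∘ c ∘ c, g(d, d, c)) ∘ g(c ∘ d ∘ d, c ∘ d, b ∘ b ∘ d ∘ d)), d, c)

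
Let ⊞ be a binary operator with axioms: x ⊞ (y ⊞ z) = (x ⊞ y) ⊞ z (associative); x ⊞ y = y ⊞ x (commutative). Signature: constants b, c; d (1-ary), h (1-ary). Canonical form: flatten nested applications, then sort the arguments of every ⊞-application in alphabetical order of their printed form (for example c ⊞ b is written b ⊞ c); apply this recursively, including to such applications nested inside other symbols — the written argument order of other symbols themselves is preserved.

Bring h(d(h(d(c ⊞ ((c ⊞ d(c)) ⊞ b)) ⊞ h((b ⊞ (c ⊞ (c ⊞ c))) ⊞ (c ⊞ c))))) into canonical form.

Answer: h(d(h(d(b ⊞ c ⊞ c ⊞ d(c)) ⊞ h(b ⊞ c ⊞ c ⊞ c ⊞ c ⊞ c))))

Derivation:
Work inside:  d(c ⊞ ((c ⊞ d(c)) ⊞ b)) ⊞ h((b ⊞ (c ⊞ (c ⊞ c))) ⊞ (c ⊞ c))
Canonicalize subterm:  d(c ⊞ ((c ⊞ d(c)) ⊞ b))  →  d(b ⊞ c ⊞ c ⊞ d(c))
Simplify inside:  h((b ⊞ (c ⊞ (c ⊞ c))) ⊞ (c ⊞ c))  →  h(b ⊞ c ⊞ c ⊞ c ⊞ c ⊞ c)
Sort arguments:  d(b ⊞ c ⊞ c ⊞ d(c)) ⊞ h(b ⊞ c ⊞ c ⊞ c ⊞ c ⊞ c)
Reassemble:  h(d(h(d(b ⊞ c ⊞ c ⊞ d(c)) ⊞ h(b ⊞ c ⊞ c ⊞ c ⊞ c ⊞ c))))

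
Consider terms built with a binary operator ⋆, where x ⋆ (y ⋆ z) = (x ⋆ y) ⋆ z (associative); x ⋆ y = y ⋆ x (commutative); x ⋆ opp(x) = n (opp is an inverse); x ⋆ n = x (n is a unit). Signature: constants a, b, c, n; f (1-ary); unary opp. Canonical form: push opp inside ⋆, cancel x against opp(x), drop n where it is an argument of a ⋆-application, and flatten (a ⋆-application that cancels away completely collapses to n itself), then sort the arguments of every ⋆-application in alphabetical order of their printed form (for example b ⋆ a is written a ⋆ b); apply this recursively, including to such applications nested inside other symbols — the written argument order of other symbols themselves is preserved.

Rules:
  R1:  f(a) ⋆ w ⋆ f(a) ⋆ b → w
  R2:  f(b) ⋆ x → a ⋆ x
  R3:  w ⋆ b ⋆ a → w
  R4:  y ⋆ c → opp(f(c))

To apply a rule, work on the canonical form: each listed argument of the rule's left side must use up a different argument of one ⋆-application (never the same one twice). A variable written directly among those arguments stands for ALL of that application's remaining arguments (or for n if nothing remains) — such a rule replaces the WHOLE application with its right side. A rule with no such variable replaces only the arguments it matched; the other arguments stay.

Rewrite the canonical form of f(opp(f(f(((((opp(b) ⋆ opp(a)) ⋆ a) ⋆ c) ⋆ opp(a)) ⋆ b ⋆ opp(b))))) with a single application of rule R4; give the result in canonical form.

Answer: f(opp(f(f(opp(f(c))))))

Derivation:
Canonical form:  f(opp(f(f(c ⋆ opp(a) ⋆ opp(b)))))
Match R4:  consume c;  y := opp(a) ⋆ opp(b)
The variable takes the whole remainder — replace the entire application.
New term:  f(opp(f(f(opp(f(c))))))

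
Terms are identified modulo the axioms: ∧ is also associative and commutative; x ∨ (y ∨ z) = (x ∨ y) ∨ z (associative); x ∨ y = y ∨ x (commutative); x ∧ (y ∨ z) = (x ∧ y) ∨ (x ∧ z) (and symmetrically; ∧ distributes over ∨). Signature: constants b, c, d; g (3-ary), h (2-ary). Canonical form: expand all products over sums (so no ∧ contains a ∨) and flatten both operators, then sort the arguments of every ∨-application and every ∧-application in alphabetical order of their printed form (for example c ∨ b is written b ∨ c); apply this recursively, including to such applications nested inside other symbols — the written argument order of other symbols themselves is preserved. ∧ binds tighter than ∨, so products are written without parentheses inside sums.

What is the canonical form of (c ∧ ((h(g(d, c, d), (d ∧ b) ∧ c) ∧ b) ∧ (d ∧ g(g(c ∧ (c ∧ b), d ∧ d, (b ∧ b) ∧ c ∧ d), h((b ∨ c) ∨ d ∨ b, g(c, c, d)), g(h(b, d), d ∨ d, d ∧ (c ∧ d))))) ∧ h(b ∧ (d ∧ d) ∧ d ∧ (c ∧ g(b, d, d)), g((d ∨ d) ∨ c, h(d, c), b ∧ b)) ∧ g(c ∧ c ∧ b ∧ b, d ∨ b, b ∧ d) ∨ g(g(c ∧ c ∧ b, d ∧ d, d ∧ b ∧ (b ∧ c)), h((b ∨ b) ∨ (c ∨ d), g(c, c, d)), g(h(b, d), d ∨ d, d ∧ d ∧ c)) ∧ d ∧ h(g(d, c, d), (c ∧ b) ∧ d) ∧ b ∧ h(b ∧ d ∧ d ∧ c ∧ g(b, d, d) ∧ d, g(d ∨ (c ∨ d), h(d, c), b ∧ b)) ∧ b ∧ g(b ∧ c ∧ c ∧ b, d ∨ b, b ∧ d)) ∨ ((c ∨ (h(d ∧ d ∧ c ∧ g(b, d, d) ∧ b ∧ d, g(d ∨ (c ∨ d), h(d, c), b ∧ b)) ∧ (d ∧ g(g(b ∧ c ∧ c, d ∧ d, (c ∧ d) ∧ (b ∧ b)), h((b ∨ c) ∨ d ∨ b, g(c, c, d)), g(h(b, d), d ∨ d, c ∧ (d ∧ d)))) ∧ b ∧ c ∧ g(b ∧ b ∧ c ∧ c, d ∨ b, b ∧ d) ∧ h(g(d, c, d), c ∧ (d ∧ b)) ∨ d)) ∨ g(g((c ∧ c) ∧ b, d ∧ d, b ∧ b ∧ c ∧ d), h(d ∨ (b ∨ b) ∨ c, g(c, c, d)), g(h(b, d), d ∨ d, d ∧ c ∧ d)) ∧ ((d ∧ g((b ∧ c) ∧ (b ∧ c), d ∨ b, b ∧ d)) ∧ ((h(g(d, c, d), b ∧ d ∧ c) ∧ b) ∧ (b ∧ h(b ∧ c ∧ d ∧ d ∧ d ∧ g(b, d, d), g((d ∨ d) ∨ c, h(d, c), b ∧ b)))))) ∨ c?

Un-nest:  b ∧ c ∧ d ∧ g(b ∧ b ∧ c ∧ c, b ∨ d, b ∧ d) ∧ g(g(b ∧ c ∧ c, d ∧ d, b ∧ b ∧ c ∧ d), h(b ∨ b ∨ c ∨ d, g(c, c, d)), g(h(b, d), d ∨ d, c ∧ d ∧ d)) ∧ h(b ∧ c ∧ d ∧ d ∧ d ∧ g(b, d, d), g(c ∨ d ∨ d, h(d, c), b ∧ b)) ∧ h(g(d, c, d), b ∧ c ∧ d) ∨ b ∧ b ∧ d ∧ g(b ∧ b ∧ c ∧ c, b ∨ d, b ∧ d) ∧ g(g(b ∧ c ∧ c, d ∧ d, b ∧ b ∧ c ∧ d), h(b ∨ b ∨ c ∨ d, g(c, c, d)), g(h(b, d), d ∨ d, c ∧ d ∧ d)) ∧ h(b ∧ c ∧ d ∧ d ∧ d ∧ g(b, d, d), g(c ∨ d ∨ d, h(d, c), b ∧ b)) ∧ h(g(d, c, d), b ∧ c ∧ d) ∨ c ∨ b ∧ c ∧ d ∧ g(b ∧ b ∧ c ∧ c, b ∨ d, b ∧ d) ∧ g(g(b ∧ c ∧ c, d ∧ d, b ∧ b ∧ c ∧ d), h(b ∨ b ∨ c ∨ d, g(c, c, d)), g(h(b, d), d ∨ d, c ∧ d ∧ d)) ∧ h(b ∧ c ∧ d ∧ d ∧ d ∧ g(b, d, d), g(c ∨ d ∨ d, h(d, c), b ∧ b)) ∧ h(g(d, c, d), b ∧ c ∧ d) ∨ d ∨ b ∧ b ∧ d ∧ g(b ∧ b ∧ c ∧ c, b ∨ d, b ∧ d) ∧ g(g(b ∧ c ∧ c, d ∧ d, b ∧ b ∧ c ∧ d), h(b ∨ b ∨ c ∨ d, g(c, c, d)), g(h(b, d), d ∨ d, c ∧ d ∧ d)) ∧ h(b ∧ c ∧ d ∧ d ∧ d ∧ g(b, d, d), g(c ∨ d ∨ d, h(d, c), b ∧ b)) ∧ h(g(d, c, d), b ∧ c ∧ d) ∨ c
Sort arguments:  b ∧ b ∧ d ∧ g(b ∧ b ∧ c ∧ c, b ∨ d, b ∧ d) ∧ g(g(b ∧ c ∧ c, d ∧ d, b ∧ b ∧ c ∧ d), h(b ∨ b ∨ c ∨ d, g(c, c, d)), g(h(b, d), d ∨ d, c ∧ d ∧ d)) ∧ h(b ∧ c ∧ d ∧ d ∧ d ∧ g(b, d, d), g(c ∨ d ∨ d, h(d, c), b ∧ b)) ∧ h(g(d, c, d), b ∧ c ∧ d) ∨ b ∧ b ∧ d ∧ g(b ∧ b ∧ c ∧ c, b ∨ d, b ∧ d) ∧ g(g(b ∧ c ∧ c, d ∧ d, b ∧ b ∧ c ∧ d), h(b ∨ b ∨ c ∨ d, g(c, c, d)), g(h(b, d), d ∨ d, c ∧ d ∧ d)) ∧ h(b ∧ c ∧ d ∧ d ∧ d ∧ g(b, d, d), g(c ∨ d ∨ d, h(d, c), b ∧ b)) ∧ h(g(d, c, d), b ∧ c ∧ d) ∨ b ∧ c ∧ d ∧ g(b ∧ b ∧ c ∧ c, b ∨ d, b ∧ d) ∧ g(g(b ∧ c ∧ c, d ∧ d, b ∧ b ∧ c ∧ d), h(b ∨ b ∨ c ∨ d, g(c, c, d)), g(h(b, d), d ∨ d, c ∧ d ∧ d)) ∧ h(b ∧ c ∧ d ∧ d ∧ d ∧ g(b, d, d), g(c ∨ d ∨ d, h(d, c), b ∧ b)) ∧ h(g(d, c, d), b ∧ c ∧ d) ∨ b ∧ c ∧ d ∧ g(b ∧ b ∧ c ∧ c, b ∨ d, b ∧ d) ∧ g(g(b ∧ c ∧ c, d ∧ d, b ∧ b ∧ c ∧ d), h(b ∨ b ∨ c ∨ d, g(c, c, d)), g(h(b, d), d ∨ d, c ∧ d ∧ d)) ∧ h(b ∧ c ∧ d ∧ d ∧ d ∧ g(b, d, d), g(c ∨ d ∨ d, h(d, c), b ∧ b)) ∧ h(g(d, c, d), b ∧ c ∧ d) ∨ c ∨ c ∨ d

Answer: b ∧ b ∧ d ∧ g(b ∧ b ∧ c ∧ c, b ∨ d, b ∧ d) ∧ g(g(b ∧ c ∧ c, d ∧ d, b ∧ b ∧ c ∧ d), h(b ∨ b ∨ c ∨ d, g(c, c, d)), g(h(b, d), d ∨ d, c ∧ d ∧ d)) ∧ h(b ∧ c ∧ d ∧ d ∧ d ∧ g(b, d, d), g(c ∨ d ∨ d, h(d, c), b ∧ b)) ∧ h(g(d, c, d), b ∧ c ∧ d) ∨ b ∧ b ∧ d ∧ g(b ∧ b ∧ c ∧ c, b ∨ d, b ∧ d) ∧ g(g(b ∧ c ∧ c, d ∧ d, b ∧ b ∧ c ∧ d), h(b ∨ b ∨ c ∨ d, g(c, c, d)), g(h(b, d), d ∨ d, c ∧ d ∧ d)) ∧ h(b ∧ c ∧ d ∧ d ∧ d ∧ g(b, d, d), g(c ∨ d ∨ d, h(d, c), b ∧ b)) ∧ h(g(d, c, d), b ∧ c ∧ d) ∨ b ∧ c ∧ d ∧ g(b ∧ b ∧ c ∧ c, b ∨ d, b ∧ d) ∧ g(g(b ∧ c ∧ c, d ∧ d, b ∧ b ∧ c ∧ d), h(b ∨ b ∨ c ∨ d, g(c, c, d)), g(h(b, d), d ∨ d, c ∧ d ∧ d)) ∧ h(b ∧ c ∧ d ∧ d ∧ d ∧ g(b, d, d), g(c ∨ d ∨ d, h(d, c), b ∧ b)) ∧ h(g(d, c, d), b ∧ c ∧ d) ∨ b ∧ c ∧ d ∧ g(b ∧ b ∧ c ∧ c, b ∨ d, b ∧ d) ∧ g(g(b ∧ c ∧ c, d ∧ d, b ∧ b ∧ c ∧ d), h(b ∨ b ∨ c ∨ d, g(c, c, d)), g(h(b, d), d ∨ d, c ∧ d ∧ d)) ∧ h(b ∧ c ∧ d ∧ d ∧ d ∧ g(b, d, d), g(c ∨ d ∨ d, h(d, c), b ∧ b)) ∧ h(g(d, c, d), b ∧ c ∧ d) ∨ c ∨ c ∨ d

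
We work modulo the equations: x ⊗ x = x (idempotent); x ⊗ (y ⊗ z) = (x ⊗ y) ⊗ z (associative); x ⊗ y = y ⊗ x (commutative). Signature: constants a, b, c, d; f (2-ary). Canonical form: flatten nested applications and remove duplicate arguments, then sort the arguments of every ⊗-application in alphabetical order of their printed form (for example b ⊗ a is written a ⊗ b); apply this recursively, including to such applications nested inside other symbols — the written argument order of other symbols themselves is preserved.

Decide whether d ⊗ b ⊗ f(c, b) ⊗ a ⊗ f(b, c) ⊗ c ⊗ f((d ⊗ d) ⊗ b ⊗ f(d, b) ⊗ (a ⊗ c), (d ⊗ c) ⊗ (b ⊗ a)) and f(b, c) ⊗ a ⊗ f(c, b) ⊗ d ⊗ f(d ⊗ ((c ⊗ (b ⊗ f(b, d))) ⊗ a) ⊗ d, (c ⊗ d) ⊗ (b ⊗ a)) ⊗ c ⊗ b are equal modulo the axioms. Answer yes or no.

Left:  d ⊗ b ⊗ f(c, b) ⊗ a ⊗ f(b, c) ⊗ c ⊗ f((d ⊗ d) ⊗ b ⊗ f(d, b) ⊗ (a ⊗ c), (d ⊗ c) ⊗ (b ⊗ a))
  Canonicalize subterm:  f((d ⊗ d) ⊗ b ⊗ f(d, b) ⊗ (a ⊗ c), (d ⊗ c) ⊗ (b ⊗ a))  →  f(a ⊗ b ⊗ c ⊗ d ⊗ f(d, b), a ⊗ b ⊗ c ⊗ d)
  Order the arguments:  a ⊗ b ⊗ c ⊗ d ⊗ f(a ⊗ b ⊗ c ⊗ d ⊗ f(d, b), a ⊗ b ⊗ c ⊗ d) ⊗ f(b, c) ⊗ f(c, b)
Right:  f(b, c) ⊗ a ⊗ f(c, b) ⊗ d ⊗ f(d ⊗ ((c ⊗ (b ⊗ f(b, d))) ⊗ a) ⊗ d, (c ⊗ d) ⊗ (b ⊗ a)) ⊗ c ⊗ b
  Inside:  f(d ⊗ ((c ⊗ (b ⊗ f(b, d))) ⊗ a) ⊗ d, (c ⊗ d) ⊗ (b ⊗ a))  →  f(a ⊗ b ⊗ c ⊗ d ⊗ f(b, d), a ⊗ b ⊗ c ⊗ d)
  Order the arguments:  a ⊗ b ⊗ c ⊗ d ⊗ f(a ⊗ b ⊗ c ⊗ d ⊗ f(b, d), a ⊗ b ⊗ c ⊗ d) ⊗ f(b, c) ⊗ f(c, b)

Answer: no — a ⊗ b ⊗ c ⊗ d ⊗ f(a ⊗ b ⊗ c ⊗ d ⊗ f(d, b), a ⊗ b ⊗ c ⊗ d) ⊗ f(b, c) ⊗ f(c, b) vs a ⊗ b ⊗ c ⊗ d ⊗ f(a ⊗ b ⊗ c ⊗ d ⊗ f(b, d), a ⊗ b ⊗ c ⊗ d) ⊗ f(b, c) ⊗ f(c, b)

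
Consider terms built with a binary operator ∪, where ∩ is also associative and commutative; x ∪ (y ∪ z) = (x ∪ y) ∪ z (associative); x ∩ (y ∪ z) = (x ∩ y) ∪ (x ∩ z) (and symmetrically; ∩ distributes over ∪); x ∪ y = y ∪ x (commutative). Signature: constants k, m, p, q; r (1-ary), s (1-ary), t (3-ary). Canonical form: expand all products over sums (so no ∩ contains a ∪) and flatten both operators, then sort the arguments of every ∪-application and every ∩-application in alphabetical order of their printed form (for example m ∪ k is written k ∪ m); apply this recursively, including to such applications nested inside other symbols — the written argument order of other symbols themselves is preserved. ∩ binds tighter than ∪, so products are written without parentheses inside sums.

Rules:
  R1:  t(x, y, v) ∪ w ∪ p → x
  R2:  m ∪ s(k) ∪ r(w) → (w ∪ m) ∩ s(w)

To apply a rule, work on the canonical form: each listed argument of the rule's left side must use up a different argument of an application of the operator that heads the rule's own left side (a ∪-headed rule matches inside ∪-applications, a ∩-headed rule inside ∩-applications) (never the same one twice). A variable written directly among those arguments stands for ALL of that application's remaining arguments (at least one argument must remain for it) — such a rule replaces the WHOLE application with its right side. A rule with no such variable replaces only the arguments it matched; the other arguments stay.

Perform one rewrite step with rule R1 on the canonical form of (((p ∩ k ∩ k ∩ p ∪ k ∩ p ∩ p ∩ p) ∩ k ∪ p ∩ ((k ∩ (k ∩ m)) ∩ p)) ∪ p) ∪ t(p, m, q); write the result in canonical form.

Canonical form:  k ∩ k ∩ k ∩ p ∩ p ∪ k ∩ k ∩ m ∩ p ∩ p ∪ k ∩ k ∩ p ∩ p ∩ p ∪ p ∪ t(p, m, q)
R1 matches:  uses p, t(p, m, q);  v := q, w := k ∩ k ∩ k ∩ p ∩ p ∪ k ∩ k ∩ m ∩ p ∩ p ∪ k ∩ k ∩ p ∩ p ∩ p, x := p, y := m
The variable takes the whole remainder — replace the entire application.
Result:  p

Answer: p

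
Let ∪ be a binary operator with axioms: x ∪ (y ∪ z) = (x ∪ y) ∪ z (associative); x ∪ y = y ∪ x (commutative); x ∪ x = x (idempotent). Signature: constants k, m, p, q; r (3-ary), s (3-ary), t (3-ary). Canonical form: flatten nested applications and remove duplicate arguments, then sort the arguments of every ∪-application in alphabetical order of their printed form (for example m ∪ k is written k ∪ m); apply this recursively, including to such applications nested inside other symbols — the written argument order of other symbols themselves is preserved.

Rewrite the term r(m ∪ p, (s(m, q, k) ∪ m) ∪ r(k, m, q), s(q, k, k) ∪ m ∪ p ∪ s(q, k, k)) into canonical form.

Descend into:  s(q, k, k) ∪ m ∪ p ∪ s(q, k, k)
Deduplicate:  drop duplicate s(q, k, k)
Order the arguments:  m ∪ p ∪ s(q, k, k)
Put back:  r(m ∪ p, m ∪ r(k, m, q) ∪ s(m, q, k), m ∪ p ∪ s(q, k, k))

Answer: r(m ∪ p, m ∪ r(k, m, q) ∪ s(m, q, k), m ∪ p ∪ s(q, k, k))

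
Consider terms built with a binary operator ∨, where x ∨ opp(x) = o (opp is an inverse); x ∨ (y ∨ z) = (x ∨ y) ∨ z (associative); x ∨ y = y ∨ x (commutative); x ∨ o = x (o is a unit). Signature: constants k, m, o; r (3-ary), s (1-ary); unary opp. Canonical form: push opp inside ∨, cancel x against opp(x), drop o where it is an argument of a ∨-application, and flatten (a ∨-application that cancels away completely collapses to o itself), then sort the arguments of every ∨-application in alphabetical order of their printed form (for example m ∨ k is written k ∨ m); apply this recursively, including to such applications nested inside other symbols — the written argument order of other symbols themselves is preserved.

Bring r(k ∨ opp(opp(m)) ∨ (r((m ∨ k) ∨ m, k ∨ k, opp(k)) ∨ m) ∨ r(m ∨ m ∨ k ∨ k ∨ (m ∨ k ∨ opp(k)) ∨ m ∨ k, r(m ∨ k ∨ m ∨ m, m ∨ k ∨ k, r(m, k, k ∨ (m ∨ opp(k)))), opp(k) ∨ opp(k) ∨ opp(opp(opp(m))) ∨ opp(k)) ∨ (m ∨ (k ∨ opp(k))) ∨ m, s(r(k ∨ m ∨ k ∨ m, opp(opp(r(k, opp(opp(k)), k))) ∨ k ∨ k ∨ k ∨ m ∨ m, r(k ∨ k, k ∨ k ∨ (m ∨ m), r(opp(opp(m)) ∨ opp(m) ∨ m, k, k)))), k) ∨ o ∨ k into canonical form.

Push opp inside:  distribute opp over ∨ and collapse double opp
Collect terms:  r(k ∨ m ∨ m ∨ m ∨ m ∨ r(k ∨ k ∨ k ∨ m ∨ m ∨ m ∨ m, r(k ∨ m ∨ m ∨ m, k ∨ k ∨ m, r(m, k, m)), opp(k) ∨ opp(k) ∨ opp(k) ∨ opp(m)) ∨ r(k ∨ m ∨ m, k ∨ k, opp(k)), s(r(k ∨ k ∨ m ∨ m, k ∨ k ∨ k ∨ m ∨ m ∨ r(k, k, k), r(k ∨ k, k ∨ k ∨ m ∨ m, r(m, k, k)))), k) ∨ k
Sort:  k ∨ r(k ∨ m ∨ m ∨ m ∨ m ∨ r(k ∨ k ∨ k ∨ m ∨ m ∨ m ∨ m, r(k ∨ m ∨ m ∨ m, k ∨ k ∨ m, r(m, k, m)), opp(k) ∨ opp(k) ∨ opp(k) ∨ opp(m)) ∨ r(k ∨ m ∨ m, k ∨ k, opp(k)), s(r(k ∨ k ∨ m ∨ m, k ∨ k ∨ k ∨ m ∨ m ∨ r(k, k, k), r(k ∨ k, k ∨ k ∨ m ∨ m, r(m, k, k)))), k)

Answer: k ∨ r(k ∨ m ∨ m ∨ m ∨ m ∨ r(k ∨ k ∨ k ∨ m ∨ m ∨ m ∨ m, r(k ∨ m ∨ m ∨ m, k ∨ k ∨ m, r(m, k, m)), opp(k) ∨ opp(k) ∨ opp(k) ∨ opp(m)) ∨ r(k ∨ m ∨ m, k ∨ k, opp(k)), s(r(k ∨ k ∨ m ∨ m, k ∨ k ∨ k ∨ m ∨ m ∨ r(k, k, k), r(k ∨ k, k ∨ k ∨ m ∨ m, r(m, k, k)))), k)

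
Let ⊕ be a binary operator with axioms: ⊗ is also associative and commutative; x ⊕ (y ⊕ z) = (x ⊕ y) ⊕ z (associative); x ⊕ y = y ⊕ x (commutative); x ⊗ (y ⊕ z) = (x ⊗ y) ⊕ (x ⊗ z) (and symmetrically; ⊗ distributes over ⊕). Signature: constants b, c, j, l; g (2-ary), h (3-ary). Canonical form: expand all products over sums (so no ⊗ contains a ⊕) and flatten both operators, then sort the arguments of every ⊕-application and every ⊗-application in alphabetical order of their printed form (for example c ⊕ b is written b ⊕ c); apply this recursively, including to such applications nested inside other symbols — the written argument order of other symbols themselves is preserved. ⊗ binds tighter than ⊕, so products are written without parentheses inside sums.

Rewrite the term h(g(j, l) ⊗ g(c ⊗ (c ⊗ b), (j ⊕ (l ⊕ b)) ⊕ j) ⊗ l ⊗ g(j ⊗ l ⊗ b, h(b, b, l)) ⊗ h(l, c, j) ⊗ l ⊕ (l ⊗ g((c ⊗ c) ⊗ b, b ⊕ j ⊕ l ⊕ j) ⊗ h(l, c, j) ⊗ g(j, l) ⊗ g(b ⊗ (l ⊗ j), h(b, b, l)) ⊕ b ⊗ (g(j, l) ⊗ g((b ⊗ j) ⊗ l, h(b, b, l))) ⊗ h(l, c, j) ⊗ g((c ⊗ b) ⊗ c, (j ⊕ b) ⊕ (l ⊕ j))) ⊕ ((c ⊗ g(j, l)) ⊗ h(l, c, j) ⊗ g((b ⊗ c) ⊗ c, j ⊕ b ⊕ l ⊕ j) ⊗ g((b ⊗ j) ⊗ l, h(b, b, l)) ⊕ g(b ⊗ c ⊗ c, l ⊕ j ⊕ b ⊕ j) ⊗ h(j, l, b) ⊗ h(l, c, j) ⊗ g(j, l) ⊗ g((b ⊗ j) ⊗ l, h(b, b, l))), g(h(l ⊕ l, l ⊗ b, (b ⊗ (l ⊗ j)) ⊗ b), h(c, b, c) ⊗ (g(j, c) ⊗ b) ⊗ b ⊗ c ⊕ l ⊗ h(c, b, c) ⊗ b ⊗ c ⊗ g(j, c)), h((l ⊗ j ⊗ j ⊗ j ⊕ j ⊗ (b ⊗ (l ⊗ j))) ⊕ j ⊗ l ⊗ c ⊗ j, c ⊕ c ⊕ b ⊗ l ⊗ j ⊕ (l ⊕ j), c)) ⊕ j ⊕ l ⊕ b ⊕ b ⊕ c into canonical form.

Un-nest:  h(b ⊗ g(b ⊗ c ⊗ c, b ⊕ j ⊕ j ⊕ l) ⊗ g(b ⊗ j ⊗ l, h(b, b, l)) ⊗ g(j, l) ⊗ h(l, c, j) ⊕ c ⊗ g(b ⊗ c ⊗ c, b ⊕ j ⊕ j ⊕ l) ⊗ g(b ⊗ j ⊗ l, h(b, b, l)) ⊗ g(j, l) ⊗ h(l, c, j) ⊕ g(b ⊗ c ⊗ c, b ⊕ j ⊕ j ⊕ l) ⊗ g(b ⊗ j ⊗ l, h(b, b, l)) ⊗ g(j, l) ⊗ h(j, l, b) ⊗ h(l, c, j) ⊕ g(b ⊗ c ⊗ c, b ⊕ j ⊕ j ⊕ l) ⊗ g(b ⊗ j ⊗ l, h(b, b, l)) ⊗ g(j, l) ⊗ h(l, c, j) ⊗ l ⊕ g(b ⊗ c ⊗ c, b ⊕ j ⊕ j ⊕ l) ⊗ g(b ⊗ j ⊗ l, h(b, b, l)) ⊗ g(j, l) ⊗ h(l, c, j) ⊗ l ⊗ l, g(h(l ⊕ l, b ⊗ l, b ⊗ b ⊗ j ⊗ l), b ⊗ b ⊗ c ⊗ g(j, c) ⊗ h(c, b, c) ⊕ b ⊗ c ⊗ g(j, c) ⊗ h(c, b, c) ⊗ l), h(b ⊗ j ⊗ j ⊗ l ⊕ c ⊗ j ⊗ j ⊗ l ⊕ j ⊗ j ⊗ j ⊗ l, b ⊗ j ⊗ l ⊕ c ⊕ c ⊕ j ⊕ l, c)) ⊕ j ⊕ l ⊕ b ⊕ b ⊕ c
Sort arguments:  b ⊕ b ⊕ c ⊕ h(b ⊗ g(b ⊗ c ⊗ c, b ⊕ j ⊕ j ⊕ l) ⊗ g(b ⊗ j ⊗ l, h(b, b, l)) ⊗ g(j, l) ⊗ h(l, c, j) ⊕ c ⊗ g(b ⊗ c ⊗ c, b ⊕ j ⊕ j ⊕ l) ⊗ g(b ⊗ j ⊗ l, h(b, b, l)) ⊗ g(j, l) ⊗ h(l, c, j) ⊕ g(b ⊗ c ⊗ c, b ⊕ j ⊕ j ⊕ l) ⊗ g(b ⊗ j ⊗ l, h(b, b, l)) ⊗ g(j, l) ⊗ h(j, l, b) ⊗ h(l, c, j) ⊕ g(b ⊗ c ⊗ c, b ⊕ j ⊕ j ⊕ l) ⊗ g(b ⊗ j ⊗ l, h(b, b, l)) ⊗ g(j, l) ⊗ h(l, c, j) ⊗ l ⊕ g(b ⊗ c ⊗ c, b ⊕ j ⊕ j ⊕ l) ⊗ g(b ⊗ j ⊗ l, h(b, b, l)) ⊗ g(j, l) ⊗ h(l, c, j) ⊗ l ⊗ l, g(h(l ⊕ l, b ⊗ l, b ⊗ b ⊗ j ⊗ l), b ⊗ b ⊗ c ⊗ g(j, c) ⊗ h(c, b, c) ⊕ b ⊗ c ⊗ g(j, c) ⊗ h(c, b, c) ⊗ l), h(b ⊗ j ⊗ j ⊗ l ⊕ c ⊗ j ⊗ j ⊗ l ⊕ j ⊗ j ⊗ j ⊗ l, b ⊗ j ⊗ l ⊕ c ⊕ c ⊕ j ⊕ l, c)) ⊕ j ⊕ l

Answer: b ⊕ b ⊕ c ⊕ h(b ⊗ g(b ⊗ c ⊗ c, b ⊕ j ⊕ j ⊕ l) ⊗ g(b ⊗ j ⊗ l, h(b, b, l)) ⊗ g(j, l) ⊗ h(l, c, j) ⊕ c ⊗ g(b ⊗ c ⊗ c, b ⊕ j ⊕ j ⊕ l) ⊗ g(b ⊗ j ⊗ l, h(b, b, l)) ⊗ g(j, l) ⊗ h(l, c, j) ⊕ g(b ⊗ c ⊗ c, b ⊕ j ⊕ j ⊕ l) ⊗ g(b ⊗ j ⊗ l, h(b, b, l)) ⊗ g(j, l) ⊗ h(j, l, b) ⊗ h(l, c, j) ⊕ g(b ⊗ c ⊗ c, b ⊕ j ⊕ j ⊕ l) ⊗ g(b ⊗ j ⊗ l, h(b, b, l)) ⊗ g(j, l) ⊗ h(l, c, j) ⊗ l ⊕ g(b ⊗ c ⊗ c, b ⊕ j ⊕ j ⊕ l) ⊗ g(b ⊗ j ⊗ l, h(b, b, l)) ⊗ g(j, l) ⊗ h(l, c, j) ⊗ l ⊗ l, g(h(l ⊕ l, b ⊗ l, b ⊗ b ⊗ j ⊗ l), b ⊗ b ⊗ c ⊗ g(j, c) ⊗ h(c, b, c) ⊕ b ⊗ c ⊗ g(j, c) ⊗ h(c, b, c) ⊗ l), h(b ⊗ j ⊗ j ⊗ l ⊕ c ⊗ j ⊗ j ⊗ l ⊕ j ⊗ j ⊗ j ⊗ l, b ⊗ j ⊗ l ⊕ c ⊕ c ⊕ j ⊕ l, c)) ⊕ j ⊕ l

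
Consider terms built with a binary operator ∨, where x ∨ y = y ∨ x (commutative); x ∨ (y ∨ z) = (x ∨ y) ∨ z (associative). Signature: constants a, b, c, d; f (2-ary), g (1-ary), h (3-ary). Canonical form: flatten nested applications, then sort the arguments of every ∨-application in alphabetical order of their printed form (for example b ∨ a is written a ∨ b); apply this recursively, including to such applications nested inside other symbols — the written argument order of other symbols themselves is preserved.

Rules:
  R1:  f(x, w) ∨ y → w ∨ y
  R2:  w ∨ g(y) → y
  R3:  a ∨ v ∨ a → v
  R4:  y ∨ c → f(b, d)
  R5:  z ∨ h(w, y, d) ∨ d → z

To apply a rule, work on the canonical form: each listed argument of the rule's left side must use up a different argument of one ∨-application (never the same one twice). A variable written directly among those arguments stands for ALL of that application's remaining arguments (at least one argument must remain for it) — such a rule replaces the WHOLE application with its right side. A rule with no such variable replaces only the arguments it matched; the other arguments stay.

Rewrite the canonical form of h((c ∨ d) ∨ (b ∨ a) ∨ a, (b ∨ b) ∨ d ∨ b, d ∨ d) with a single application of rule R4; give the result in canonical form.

Canonical form:  h(a ∨ a ∨ b ∨ c ∨ d, b ∨ b ∨ b ∨ d, d ∨ d)
Match R4:  consume c;  y := a ∨ a ∨ b ∨ d
The variable takes the whole remainder — replace the entire application.
New term:  h(f(b, d), b ∨ b ∨ b ∨ d, d ∨ d)

Answer: h(f(b, d), b ∨ b ∨ b ∨ d, d ∨ d)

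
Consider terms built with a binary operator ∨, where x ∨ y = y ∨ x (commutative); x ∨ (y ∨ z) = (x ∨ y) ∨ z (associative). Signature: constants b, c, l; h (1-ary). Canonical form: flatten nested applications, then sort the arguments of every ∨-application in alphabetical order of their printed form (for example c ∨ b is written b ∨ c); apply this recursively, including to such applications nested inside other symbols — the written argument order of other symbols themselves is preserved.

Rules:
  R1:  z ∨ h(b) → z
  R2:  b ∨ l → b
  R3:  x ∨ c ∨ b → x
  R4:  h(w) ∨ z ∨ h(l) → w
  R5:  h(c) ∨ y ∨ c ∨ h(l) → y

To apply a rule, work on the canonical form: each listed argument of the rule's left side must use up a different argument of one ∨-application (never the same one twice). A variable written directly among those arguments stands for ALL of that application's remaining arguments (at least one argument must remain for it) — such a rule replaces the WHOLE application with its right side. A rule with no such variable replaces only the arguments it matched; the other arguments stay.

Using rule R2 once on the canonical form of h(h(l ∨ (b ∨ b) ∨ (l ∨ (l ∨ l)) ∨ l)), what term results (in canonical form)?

Answer: h(h(b ∨ b ∨ l ∨ l ∨ l ∨ l))

Derivation:
Canonical form:  h(h(b ∨ b ∨ l ∨ l ∨ l ∨ l ∨ l))
R2 matches:  uses b, l
Giving:  h(h(b ∨ b ∨ l ∨ l ∨ l ∨ l))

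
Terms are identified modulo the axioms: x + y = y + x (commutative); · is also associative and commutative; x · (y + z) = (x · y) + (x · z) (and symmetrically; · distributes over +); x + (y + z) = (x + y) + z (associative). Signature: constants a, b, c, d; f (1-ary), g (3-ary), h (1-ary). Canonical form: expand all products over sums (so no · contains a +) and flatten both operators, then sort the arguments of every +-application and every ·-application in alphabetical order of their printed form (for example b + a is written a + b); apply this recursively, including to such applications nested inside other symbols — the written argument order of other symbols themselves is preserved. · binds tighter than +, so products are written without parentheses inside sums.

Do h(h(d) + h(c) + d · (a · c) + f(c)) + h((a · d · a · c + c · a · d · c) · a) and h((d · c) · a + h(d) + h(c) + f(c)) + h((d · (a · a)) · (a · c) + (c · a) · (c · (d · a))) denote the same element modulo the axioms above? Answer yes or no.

Answer: yes — both canonical forms are h(a · a · a · c · d + a · a · c · c · d) + h(a · c · d + f(c) + h(c) + h(d))

Derivation:
Left:  h(h(d) + h(c) + d · (a · c) + f(c)) + h((a · d · a · c + c · a · d · c) · a)
  Expand products over sums:  h(a · c · d + f(c) + h(c) + h(d)) + h(a · a · a · c · d + a · a · c · c · d)
  Sort:  h(a · a · a · c · d + a · a · c · c · d) + h(a · c · d + f(c) + h(c) + h(d))
Right:  h((d · c) · a + h(d) + h(c) + f(c)) + h((d · (a · a)) · (a · c) + (c · a) · (c · (d · a)))
  Un-nest:  h(a · c · d + f(c) + h(c) + h(d)) + h(a · a · a · c · d + a · a · c · c · d)
  Sort:  h(a · a · a · c · d + a · a · c · c · d) + h(a · c · d + f(c) + h(c) + h(d))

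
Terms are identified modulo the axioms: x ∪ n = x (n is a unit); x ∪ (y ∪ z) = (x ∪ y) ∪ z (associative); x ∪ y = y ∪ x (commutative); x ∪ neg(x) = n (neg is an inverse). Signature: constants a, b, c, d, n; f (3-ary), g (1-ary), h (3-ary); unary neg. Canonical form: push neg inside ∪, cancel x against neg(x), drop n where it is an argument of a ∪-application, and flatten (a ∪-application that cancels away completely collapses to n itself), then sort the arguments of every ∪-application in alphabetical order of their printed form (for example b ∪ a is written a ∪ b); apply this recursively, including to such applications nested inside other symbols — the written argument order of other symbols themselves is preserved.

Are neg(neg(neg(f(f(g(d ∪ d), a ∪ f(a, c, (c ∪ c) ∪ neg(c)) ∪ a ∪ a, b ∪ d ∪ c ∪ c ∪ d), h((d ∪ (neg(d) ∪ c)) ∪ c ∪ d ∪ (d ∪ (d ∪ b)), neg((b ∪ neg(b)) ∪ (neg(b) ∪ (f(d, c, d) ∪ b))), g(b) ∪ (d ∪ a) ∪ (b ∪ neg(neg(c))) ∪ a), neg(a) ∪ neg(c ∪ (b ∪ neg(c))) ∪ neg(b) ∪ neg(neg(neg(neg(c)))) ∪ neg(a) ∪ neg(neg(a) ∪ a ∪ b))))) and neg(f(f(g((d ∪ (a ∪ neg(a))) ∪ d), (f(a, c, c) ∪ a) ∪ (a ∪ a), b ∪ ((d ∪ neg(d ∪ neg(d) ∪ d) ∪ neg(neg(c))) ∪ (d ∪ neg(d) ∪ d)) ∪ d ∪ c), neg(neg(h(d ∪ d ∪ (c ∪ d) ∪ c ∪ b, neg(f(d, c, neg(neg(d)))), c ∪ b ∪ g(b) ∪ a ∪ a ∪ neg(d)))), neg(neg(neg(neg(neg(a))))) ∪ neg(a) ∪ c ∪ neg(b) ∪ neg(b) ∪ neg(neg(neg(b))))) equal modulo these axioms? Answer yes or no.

Answer: no — neg(f(f(g(d ∪ d), a ∪ a ∪ a ∪ f(a, c, c), b ∪ c ∪ c ∪ d ∪ d), h(b ∪ c ∪ c ∪ d ∪ d ∪ d, neg(f(d, c, d)), a ∪ a ∪ b ∪ c ∪ d ∪ g(b)), c ∪ neg(a) ∪ neg(a) ∪ neg(b) ∪ neg(b) ∪ neg(b))) vs neg(f(f(g(d ∪ d), a ∪ a ∪ a ∪ f(a, c, c), b ∪ c ∪ c ∪ d ∪ d), h(b ∪ c ∪ c ∪ d ∪ d ∪ d, neg(f(d, c, d)), a ∪ a ∪ b ∪ c ∪ g(b) ∪ neg(d)), c ∪ neg(a) ∪ neg(a) ∪ neg(b) ∪ neg(b) ∪ neg(b)))

Derivation:
Left:  neg(neg(neg(f(f(g(d ∪ d), a ∪ f(a, c, (c ∪ c) ∪ neg(c)) ∪ a ∪ a, b ∪ d ∪ c ∪ c ∪ d), h((d ∪ (neg(d) ∪ c)) ∪ c ∪ d ∪ (d ∪ (d ∪ b)), neg((b ∪ neg(b)) ∪ (neg(b) ∪ (f(d, c, d) ∪ b))), g(b) ∪ (d ∪ a) ∪ (b ∪ neg(neg(c))) ∪ a), neg(a) ∪ neg(c ∪ (b ∪ neg(c))) ∪ neg(b) ∪ neg(neg(neg(neg(c)))) ∪ neg(a) ∪ neg(neg(a) ∪ a ∪ b)))))
  Push neg inside:  distribute neg over ∪ and collapse double neg
  Collect terms:  neg(f(f(g(d ∪ d), a ∪ a ∪ a ∪ f(a, c, c), b ∪ c ∪ c ∪ d ∪ d), h(b ∪ c ∪ c ∪ d ∪ d ∪ d, neg(f(d, c, d)), a ∪ a ∪ b ∪ c ∪ d ∪ g(b)), c ∪ neg(a) ∪ neg(a) ∪ neg(b) ∪ neg(b) ∪ neg(b)))
Right:  neg(f(f(g((d ∪ (a ∪ neg(a))) ∪ d), (f(a, c, c) ∪ a) ∪ (a ∪ a), b ∪ ((d ∪ neg(d ∪ neg(d) ∪ d) ∪ neg(neg(c))) ∪ (d ∪ neg(d) ∪ d)) ∪ d ∪ c), neg(neg(h(d ∪ d ∪ (c ∪ d) ∪ c ∪ b, neg(f(d, c, neg(neg(d)))), c ∪ b ∪ g(b) ∪ a ∪ a ∪ neg(d)))), neg(neg(neg(neg(neg(a))))) ∪ neg(a) ∪ c ∪ neg(b) ∪ neg(b) ∪ neg(neg(neg(b)))))
  Push neg inside:  distribute neg over ∪ and collapse double neg
  Combine occurrences:  neg(f(f(g(d ∪ d), a ∪ a ∪ a ∪ f(a, c, c), b ∪ c ∪ c ∪ d ∪ d), h(b ∪ c ∪ c ∪ d ∪ d ∪ d, neg(f(d, c, d)), a ∪ a ∪ b ∪ c ∪ g(b) ∪ neg(d)), c ∪ neg(a) ∪ neg(a) ∪ neg(b) ∪ neg(b) ∪ neg(b)))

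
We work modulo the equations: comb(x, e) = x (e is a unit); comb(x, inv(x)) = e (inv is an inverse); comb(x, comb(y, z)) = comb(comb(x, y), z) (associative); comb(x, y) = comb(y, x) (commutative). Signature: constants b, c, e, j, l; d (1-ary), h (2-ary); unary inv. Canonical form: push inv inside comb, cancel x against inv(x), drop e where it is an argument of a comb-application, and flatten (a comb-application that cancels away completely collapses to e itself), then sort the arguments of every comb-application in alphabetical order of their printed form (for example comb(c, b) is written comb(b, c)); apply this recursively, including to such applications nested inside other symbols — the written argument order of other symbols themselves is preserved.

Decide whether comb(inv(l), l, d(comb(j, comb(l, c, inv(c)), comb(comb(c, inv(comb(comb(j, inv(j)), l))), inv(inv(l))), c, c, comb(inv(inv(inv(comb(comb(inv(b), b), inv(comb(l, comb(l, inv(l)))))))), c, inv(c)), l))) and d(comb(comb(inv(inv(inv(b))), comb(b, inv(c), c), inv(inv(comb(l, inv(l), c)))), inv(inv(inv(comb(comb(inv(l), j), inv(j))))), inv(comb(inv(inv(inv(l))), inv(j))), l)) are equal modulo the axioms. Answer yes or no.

Left:  comb(inv(l), l, d(comb(j, comb(l, c, inv(c)), comb(comb(c, inv(comb(comb(j, inv(j)), l))), inv(inv(l))), c, c, comb(inv(inv(inv(comb(comb(inv(b), b), inv(comb(l, comb(l, inv(l)))))))), c, inv(c)), l)))
  Push inv inside:  distribute inv over comb and collapse double inv
  Cancel:  l cancels
  Collect:  d(comb(c, c, c, j, l, l, l))
Right:  d(comb(comb(inv(inv(inv(b))), comb(b, inv(c), c), inv(inv(comb(l, inv(l), c)))), inv(inv(inv(comb(comb(inv(l), j), inv(j))))), inv(comb(inv(inv(inv(l))), inv(j))), l))
  Work inside:  comb(comb(inv(inv(inv(b))), comb(b, inv(c), c), inv(inv(comb(l, inv(l), c)))), inv(inv(inv(comb(comb(inv(l), j), inv(j))))), inv(comb(inv(inv(inv(l))), inv(j))), l)
  Push inv inside:  distribute inv over comb and collapse double inv
  Cancel:  b cancels
  Combine occurrences:  comb(c, l, l, l, j)
  Sort:  comb(c, j, l, l, l)
  Rebuild:  d(comb(c, j, l, l, l))

Answer: no — d(comb(c, c, c, j, l, l, l)) vs d(comb(c, j, l, l, l))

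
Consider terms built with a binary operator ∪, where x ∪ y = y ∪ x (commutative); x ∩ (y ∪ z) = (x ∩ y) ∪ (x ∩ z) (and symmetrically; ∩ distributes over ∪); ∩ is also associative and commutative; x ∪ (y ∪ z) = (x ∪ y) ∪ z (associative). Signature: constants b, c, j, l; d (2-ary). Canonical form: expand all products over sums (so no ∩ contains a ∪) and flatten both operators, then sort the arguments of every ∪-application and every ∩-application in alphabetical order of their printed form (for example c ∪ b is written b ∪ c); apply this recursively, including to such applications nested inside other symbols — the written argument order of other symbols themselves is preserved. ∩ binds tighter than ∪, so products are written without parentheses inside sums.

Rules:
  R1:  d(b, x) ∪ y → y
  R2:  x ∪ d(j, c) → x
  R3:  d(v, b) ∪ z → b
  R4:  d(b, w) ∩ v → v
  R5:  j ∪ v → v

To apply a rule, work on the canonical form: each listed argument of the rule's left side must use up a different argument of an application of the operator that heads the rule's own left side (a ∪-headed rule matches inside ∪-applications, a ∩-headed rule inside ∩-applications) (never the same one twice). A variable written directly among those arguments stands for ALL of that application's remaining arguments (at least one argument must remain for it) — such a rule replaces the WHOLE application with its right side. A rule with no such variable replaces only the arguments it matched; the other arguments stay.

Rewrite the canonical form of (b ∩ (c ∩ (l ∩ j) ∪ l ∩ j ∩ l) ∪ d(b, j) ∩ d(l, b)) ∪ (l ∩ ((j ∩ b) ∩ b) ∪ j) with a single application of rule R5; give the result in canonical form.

Canonical form:  b ∩ b ∩ j ∩ l ∪ b ∩ c ∩ j ∩ l ∪ b ∩ j ∩ l ∩ l ∪ d(b, j) ∩ d(l, b) ∪ j
Match R5:  consume j;  v := b ∩ b ∩ j ∩ l ∪ b ∩ c ∩ j ∩ l ∪ b ∩ j ∩ l ∩ l ∪ d(b, j) ∩ d(l, b)
Every leftover argument binds to the variable; the entire application is replaced.
New term:  b ∩ b ∩ j ∩ l ∪ b ∩ c ∩ j ∩ l ∪ b ∩ j ∩ l ∩ l ∪ d(b, j) ∩ d(l, b)

Answer: b ∩ b ∩ j ∩ l ∪ b ∩ c ∩ j ∩ l ∪ b ∩ j ∩ l ∩ l ∪ d(b, j) ∩ d(l, b)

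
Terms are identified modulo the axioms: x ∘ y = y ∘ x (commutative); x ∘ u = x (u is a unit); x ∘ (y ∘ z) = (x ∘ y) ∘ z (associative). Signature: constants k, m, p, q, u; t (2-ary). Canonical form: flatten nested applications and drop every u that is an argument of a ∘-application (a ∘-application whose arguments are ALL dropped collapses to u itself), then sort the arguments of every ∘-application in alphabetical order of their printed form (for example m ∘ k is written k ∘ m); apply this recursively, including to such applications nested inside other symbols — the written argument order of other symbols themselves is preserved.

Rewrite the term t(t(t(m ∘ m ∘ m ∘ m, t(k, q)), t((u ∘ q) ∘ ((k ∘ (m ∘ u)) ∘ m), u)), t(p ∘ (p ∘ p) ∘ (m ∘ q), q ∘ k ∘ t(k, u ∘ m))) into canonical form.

Answer: t(t(t(m ∘ m ∘ m ∘ m, t(k, q)), t(k ∘ m ∘ m ∘ q, u)), t(m ∘ p ∘ p ∘ p ∘ q, k ∘ q ∘ t(k, m)))

Derivation:
Focus inside:  (u ∘ q) ∘ ((k ∘ (m ∘ u)) ∘ m)
Merge nested applications:  u ∘ q ∘ k ∘ m ∘ u ∘ m
Unit:  drop u (×2)
Sort arguments:  k ∘ m ∘ m ∘ q
Rebuild:  t(t(t(m ∘ m ∘ m ∘ m, t(k, q)), t(k ∘ m ∘ m ∘ q, u)), t(m ∘ p ∘ p ∘ p ∘ q, k ∘ q ∘ t(k, m)))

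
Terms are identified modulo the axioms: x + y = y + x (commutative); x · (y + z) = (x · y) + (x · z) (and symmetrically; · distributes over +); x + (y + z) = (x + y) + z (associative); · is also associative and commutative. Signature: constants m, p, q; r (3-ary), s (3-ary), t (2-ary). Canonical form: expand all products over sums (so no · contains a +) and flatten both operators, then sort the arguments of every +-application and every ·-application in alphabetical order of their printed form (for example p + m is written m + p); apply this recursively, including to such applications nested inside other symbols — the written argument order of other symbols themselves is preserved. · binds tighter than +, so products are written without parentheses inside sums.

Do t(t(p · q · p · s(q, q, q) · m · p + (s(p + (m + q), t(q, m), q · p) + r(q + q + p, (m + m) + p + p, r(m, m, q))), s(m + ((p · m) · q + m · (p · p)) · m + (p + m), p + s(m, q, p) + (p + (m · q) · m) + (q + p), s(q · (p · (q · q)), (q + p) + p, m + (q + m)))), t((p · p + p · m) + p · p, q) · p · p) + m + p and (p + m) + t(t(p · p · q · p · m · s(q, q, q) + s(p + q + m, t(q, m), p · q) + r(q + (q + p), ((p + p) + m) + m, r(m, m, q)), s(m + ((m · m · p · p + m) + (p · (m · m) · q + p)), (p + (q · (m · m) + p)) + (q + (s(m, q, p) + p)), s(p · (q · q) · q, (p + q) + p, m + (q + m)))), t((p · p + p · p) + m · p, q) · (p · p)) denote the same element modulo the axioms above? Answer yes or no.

Left:  t(t(p · q · p · s(q, q, q) · m · p + (s(p + (m + q), t(q, m), q · p) + r(q + q + p, (m + m) + p + p, r(m, m, q))), s(m + ((p · m) · q + m · (p · p)) · m + (p + m), p + s(m, q, p) + (p + (m · q) · m) + (q + p), s(q · (p · (q · q)), (q + p) + p, m + (q + m)))), t((p · p + p · m) + p · p, q) · p · p) + m + p
  Expand products over sums:  t(t(m · p · p · p · q · s(q, q, q) + r(p + q + q, m + m + p + p, r(m, m, q)) + s(m + p + q, t(q, m), p · q), s(m + m + m · m · p · p + m · m · p · q + p, m · m · q + p + p + p + q + s(m, q, p), s(p · q · q · q, p + p + q, m + m + q))), p · p · t(m · p + p · p + p · p, q)) + m + p
  Sort arguments:  m + p + t(t(m · p · p · p · q · s(q, q, q) + r(p + q + q, m + m + p + p, r(m, m, q)) + s(m + p + q, t(q, m), p · q), s(m + m + m · m · p · p + m · m · p · q + p, m · m · q + p + p + p + q + s(m, q, p), s(p · q · q · q, p + p + q, m + m + q))), p · p · t(m · p + p · p + p · p, q))
Right:  (p + m) + t(t(p · p · q · p · m · s(q, q, q) + s(p + q + m, t(q, m), p · q) + r(q + (q + p), ((p + p) + m) + m, r(m, m, q)), s(m + ((m · m · p · p + m) + (p · (m · m) · q + p)), (p + (q · (m · m) + p)) + (q + (s(m, q, p) + p)), s(p · (q · q) · q, (p + q) + p, m + (q + m)))), t((p · p + p · p) + m · p, q) · (p · p))
  Un-nest:  p + m + t(t(m · p · p · p · q · s(q, q, q) + r(p + q + q, m + m + p + p, r(m, m, q)) + s(m + p + q, t(q, m), p · q), s(m + m + m · m · p · p + m · m · p · q + p, m · m · q + p + p + p + q + s(m, q, p), s(p · q · q · q, p + p + q, m + m + q))), p · p · t(m · p + p · p + p · p, q))
  Sort:  m + p + t(t(m · p · p · p · q · s(q, q, q) + r(p + q + q, m + m + p + p, r(m, m, q)) + s(m + p + q, t(q, m), p · q), s(m + m + m · m · p · p + m · m · p · q + p, m · m · q + p + p + p + q + s(m, q, p), s(p · q · q · q, p + p + q, m + m + q))), p · p · t(m · p + p · p + p · p, q))

Answer: yes — both canonical forms are m + p + t(t(m · p · p · p · q · s(q, q, q) + r(p + q + q, m + m + p + p, r(m, m, q)) + s(m + p + q, t(q, m), p · q), s(m + m + m · m · p · p + m · m · p · q + p, m · m · q + p + p + p + q + s(m, q, p), s(p · q · q · q, p + p + q, m + m + q))), p · p · t(m · p + p · p + p · p, q))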